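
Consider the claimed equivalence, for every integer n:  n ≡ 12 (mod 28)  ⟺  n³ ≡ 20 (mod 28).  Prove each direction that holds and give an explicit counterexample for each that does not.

(⇒) Suppose n ≡ 12 (mod 28). Write n = 28j + 12. Then (28j + 12)³ = 21952j³ + 28224j² + 12096j + 1728 = 28(784j³ + 1008j² + 432j + 61) + 20, so n³ ≡ 20 (mod 28).

(⇐) This fails: take n = 6. Then 6³ = 216 ≡ 20 (mod 28), yet 6 ≡ 6 (mod 28), not 12.

Only the forward direction holds.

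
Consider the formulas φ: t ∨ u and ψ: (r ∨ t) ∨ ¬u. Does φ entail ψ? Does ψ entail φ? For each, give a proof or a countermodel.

[⇒] This fails. Under u = T, t = F, r = F, the left side is true but the right side is false.

[⇐] This fails. Under u = F, t = F, r = F, the left side is false but the right side is true.

Both directions fail.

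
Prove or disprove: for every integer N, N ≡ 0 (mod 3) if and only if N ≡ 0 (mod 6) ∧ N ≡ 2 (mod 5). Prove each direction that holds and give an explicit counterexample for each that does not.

Only the converse holds.

[⇒] This fails: N = 0 gives 0 ≡ 0 (mod 3) but 0 ≡ 0 (mod 5), so the conjunction on the right does not hold.

[⇐] Conversely, if N ≡ 0 (mod 6) and N ≡ 2 (mod 5), then by the Chinese remainder theorem N ≡ 12 (mod 30). Since 12 ≡ 0 (mod 3) and 3 ∣ 30, we get N ≡ 0 (mod 3).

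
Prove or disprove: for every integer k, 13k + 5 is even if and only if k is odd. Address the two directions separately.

Both directions hold; the statement is true.

(⟸) Suppose k is odd; write k = 2j + 1. Then 13k + 5 = 13·(2j + 1) + 5 = 2·13j + 18, which is even.

(⟹) Suppose 13k + 5 is even. Since 13 is odd, 13k and k have the same parity, so 13k + 5 ≡ k + 5 (mod 2). As 5 is odd, 13k + 5 is even exactly when k is odd. Thus k is odd.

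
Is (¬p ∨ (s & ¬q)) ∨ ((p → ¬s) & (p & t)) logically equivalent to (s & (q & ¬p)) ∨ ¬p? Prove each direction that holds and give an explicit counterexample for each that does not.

Not equivalent: only (⇐) holds.

[⇒] This fails. Under t = T, q = F, s = F, p = T, the left side is true but the right side is false.

[⇐] Assume the antecedent. If p is true, the antecedent cannot hold. If p is false, the consequent reduces to true regardless of the other variables. Either way the consequent holds.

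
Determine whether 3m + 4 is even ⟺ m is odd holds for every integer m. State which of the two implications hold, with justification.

(→) This fails: m = 4 gives 3m + 4 = 16, which is even, but 4 is even, not odd.

(←) This also fails: m = 7 is odd, but 3m + 4 = 25 is odd, not even.

Neither direction holds.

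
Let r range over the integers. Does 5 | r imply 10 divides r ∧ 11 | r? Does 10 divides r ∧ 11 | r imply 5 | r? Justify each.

Converse. Suppose 10 ∣ r and 11 ∣ r. Any common multiple of 10 and 11 is a multiple of their lcm; here gcd(10, 11) = 1, so lcm(10, 11) = 10·11 = 110, so 110 ∣ r. Since 5 ∣ 110, it follows that 5 ∣ r.

Forward direction. This fails: take r = 5. Certainly 5 ∣ 5, but 10 ∤ 5.

Only the converse holds.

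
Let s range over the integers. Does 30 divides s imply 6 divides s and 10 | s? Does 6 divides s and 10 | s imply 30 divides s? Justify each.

Both implications hold.

(⇒) If 30 ∣ s, write s = 30q. Since 30 = 5·6, s = 6·(5q), so 6 ∣ s; and since 30 = 3·10, s = 10·(3q), so 10 ∣ s.

(⇐) Suppose 6 ∣ s and 10 ∣ s. Any common multiple of 6 and 10 is a multiple of their lcm; here lcm(6, 10) = 6·10/gcd(6, 10) = 60/2 = 30, so 30 ∣ s.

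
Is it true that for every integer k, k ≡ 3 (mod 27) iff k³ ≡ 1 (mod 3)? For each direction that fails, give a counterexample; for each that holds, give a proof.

Neither implication holds.

[⇒] This fails: take k = 3. Then 3 ≡ 3 (mod 27), but 3³ = 27 ≡ 0 (mod 3), not 1.

[⇐] This fails: take k = 1. Then 1³ = 1 ≡ 1 (mod 3), yet 1 ≡ 1 (mod 27), not 3.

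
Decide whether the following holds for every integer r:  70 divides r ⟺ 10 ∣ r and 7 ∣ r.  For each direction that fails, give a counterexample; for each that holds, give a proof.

(⇒) If 70 ∣ r, write r = 70q. Since 70 = 7·10, r = 10·(7q), so 10 ∣ r; and since 70 = 10·7, r = 7·(10q), so 7 ∣ r.

(⇐) Suppose 10 ∣ r and 7 ∣ r. Any common multiple of 10 and 7 is a multiple of their lcm; here gcd(10, 7) = 1, so lcm(10, 7) = 10·7 = 70, so 70 ∣ r.

Equivalent; both directions hold.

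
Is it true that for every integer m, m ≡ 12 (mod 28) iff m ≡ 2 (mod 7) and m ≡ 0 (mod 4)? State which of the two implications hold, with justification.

Neither implication holds.

Forward direction. This fails: m = 12 gives 12 ≡ 12 (mod 28) but 12 ≡ 5 (mod 7), so the conjunction on the right does not hold.

Converse. This fails: m = 16 satisfies both congruences on the right (16 ≡ 2 mod 7 and 16 ≡ 0 mod 4) yet 16 ≡ 16 (mod 28), not 12.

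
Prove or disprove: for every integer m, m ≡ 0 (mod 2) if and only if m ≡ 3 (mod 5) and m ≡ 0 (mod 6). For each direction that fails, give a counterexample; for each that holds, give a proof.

Forward direction. This fails: m = 0 gives 0 ≡ 0 (mod 2) but 0 ≡ 0 (mod 5), so the conjunction on the right does not hold.

Converse. If m ≡ 3 (mod 5) and m ≡ 0 (mod 6), then by the Chinese remainder theorem m ≡ 18 (mod 30). Since 18 ≡ 0 (mod 2) and 2 ∣ 30, we get m ≡ 0 (mod 2).

Only the converse holds.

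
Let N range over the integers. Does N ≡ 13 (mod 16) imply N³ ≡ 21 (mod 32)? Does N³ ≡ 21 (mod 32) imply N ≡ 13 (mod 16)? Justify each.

(⟹) This fails: take N = 29. Then 29 ≡ 13 (mod 16), but 29³ = 24389 ≡ 5 (mod 32), not 21.

(⟸) Conversely, the residues r modulo 32 with r³ ≡ 21 (mod 32) are exactly {13}, and each is ≡ 13 (mod 16).

Not equivalent: only (⇐) holds.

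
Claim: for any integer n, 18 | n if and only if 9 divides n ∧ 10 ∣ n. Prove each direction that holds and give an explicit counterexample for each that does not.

Only the reverse direction holds.

(⟹) This fails: take n = 18. Certainly 18 ∣ 18, but 10 ∤ 18.

(⟸) Suppose 9 ∣ n and 10 ∣ n. Any common multiple of 9 and 10 is a multiple of their lcm; here gcd(9, 10) = 1, so lcm(9, 10) = 9·10 = 90, so 90 ∣ n. Since 18 ∣ 90, it follows that 18 ∣ n.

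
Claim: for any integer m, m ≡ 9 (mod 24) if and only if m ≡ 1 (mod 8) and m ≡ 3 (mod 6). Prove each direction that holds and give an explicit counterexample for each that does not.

Both implications hold.

Forward direction. Suppose m ≡ 9 (mod 24); write m = 24j + 9. Since 8 ∣ 24, reducing mod 8 gives m ≡ 9 ≡ 1 (mod 8); since 6 ∣ 24, reducing mod 6 gives m ≡ 9 ≡ 3 (mod 6).

Converse. If m ≡ 1 (mod 8) and m ≡ 3 (mod 6), then by the Chinese remainder theorem m ≡ 9 (mod 24). This is exactly m ≡ 9 (mod 24).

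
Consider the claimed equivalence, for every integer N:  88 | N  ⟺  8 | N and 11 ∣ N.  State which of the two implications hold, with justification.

[⇒] If 88 ∣ N, write N = 88q. Since 88 = 11·8, N = 8·(11q), so 8 ∣ N; and since 88 = 8·11, N = 11·(8q), so 11 ∣ N.

[⇐] Suppose 8 ∣ N and 11 ∣ N. Any common multiple of 8 and 11 is a multiple of their lcm; here gcd(8, 11) = 1, so lcm(8, 11) = 8·11 = 88, so 88 ∣ N.

Both implications hold.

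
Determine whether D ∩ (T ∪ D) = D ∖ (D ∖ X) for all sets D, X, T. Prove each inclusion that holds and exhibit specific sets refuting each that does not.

(⟹) This inclusion fails. Take D = {1}, X = ∅, T = ∅; then 1 ∈ D ∩ (T ∪ D) but 1 ∉ D ∖ (D ∖ X).

(⟸) Let x ∈ D ∖ (D ∖ X). Then either x ∈ D ∩ X and x ∉ T; or x ∈ D ∩ X ∩ T. In each case x ∈ D ∩ (T ∪ D), so D ∖ (D ∖ X) ⊆ D ∩ (T ∪ D).

Only the reverse inclusion holds.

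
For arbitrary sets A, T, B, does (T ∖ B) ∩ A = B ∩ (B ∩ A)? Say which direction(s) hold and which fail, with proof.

(⊆) fails and (⊇) fails.

Forward inclusion. This inclusion fails. Take A = {1}, T = {1}, B = ∅; then 1 ∈ (T ∖ B) ∩ A but 1 ∉ B ∩ (B ∩ A).

Reverse inclusion. This inclusion fails. Take A = {1}, T = ∅, B = {1}; then 1 ∈ B ∩ (B ∩ A) but 1 ∉ (T ∖ B) ∩ A.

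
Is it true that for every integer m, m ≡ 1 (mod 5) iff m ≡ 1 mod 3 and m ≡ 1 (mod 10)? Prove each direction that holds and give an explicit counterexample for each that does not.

[⇒] This fails: m = 6 gives 6 ≡ 1 (mod 5) but 6 ≡ 0 (mod 3), so the conjunction on the right does not hold.

[⇐] Conversely, if m ≡ 1 (mod 3) and m ≡ 1 (mod 10), then by the Chinese remainder theorem m ≡ 1 (mod 30). Since 1 ≡ 1 (mod 5) and 5 ∣ 30, we get m ≡ 1 (mod 5).

Not equivalent: only (⇐) holds.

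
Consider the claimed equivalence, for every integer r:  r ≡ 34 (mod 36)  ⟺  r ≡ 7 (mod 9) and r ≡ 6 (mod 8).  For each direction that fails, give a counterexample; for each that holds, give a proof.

The forward direction fails; the converse holds.

(⟹) This fails: r = 34 gives 34 ≡ 34 (mod 36) but 34 ≡ 2 (mod 8), so the conjunction on the right does not hold.

(⟸) Conversely, if r ≡ 7 (mod 9) and r ≡ 6 (mod 8), then by the Chinese remainder theorem r ≡ 70 (mod 72). Since 70 ≡ 34 (mod 36) and 36 ∣ 72, we get r ≡ 34 (mod 36).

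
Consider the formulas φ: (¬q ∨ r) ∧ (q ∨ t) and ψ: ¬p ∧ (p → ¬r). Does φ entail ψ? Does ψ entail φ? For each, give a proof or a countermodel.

(→) This fails. Under t = T, p = T, q = F, r = F, the left side is true but the right side is false.

(←) This fails. Under t = F, p = F, q = F, r = F, the left side is false but the right side is true.

Both directions fail.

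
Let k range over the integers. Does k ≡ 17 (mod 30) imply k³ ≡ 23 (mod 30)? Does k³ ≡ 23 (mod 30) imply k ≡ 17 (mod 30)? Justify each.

Equivalent; both directions hold.

(→) Suppose k ≡ 17 (mod 30). Write k = 30j + 17. Then (30j + 17)³ = 27000j³ + 45900j² + 26010j + 4913 = 30(900j³ + 1530j² + 867j + 163) + 23, so k³ ≡ 23 (mod 30).

(←) Conversely, suppose k³ ≡ 23 (mod 30). The only residue r in {0, …, 29} with r³ ≡ 23 (mod 30) is r = 17, so k ≡ 17 (mod 30).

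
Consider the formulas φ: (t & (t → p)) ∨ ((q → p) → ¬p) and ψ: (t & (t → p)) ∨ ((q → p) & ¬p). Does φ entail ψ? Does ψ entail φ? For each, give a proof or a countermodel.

(⇒) This fails. Under t = F, p = F, q = T, the left side is true but the right side is false.

(⇐) Assume the antecedent. If t is true, (t & (t → p)) ∨ ((q → p) → ¬p) reduces to true regardless of the other variables. If t is false, the antecedent forces (t = F, p = F, q = F), and (t & (t → p)) ∨ ((q → p) → ¬p) holds there. Either way (t & (t → p)) ∨ ((q → p) → ¬p) holds.

Not equivalent: only (⇐) holds.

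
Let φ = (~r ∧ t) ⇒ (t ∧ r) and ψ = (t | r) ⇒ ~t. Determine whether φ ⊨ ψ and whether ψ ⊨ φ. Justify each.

The forward direction fails; the converse holds.

Forward direction. This fails. Under t = T, r = T, the left side is true but the right side is false.

Converse. Assume the antecedent. If t is true, the antecedent cannot hold. If t is false, (~r ∧ t) ⇒ (t ∧ r) reduces to true regardless of the other variables. Either way (~r ∧ t) ⇒ (t ∧ r) holds.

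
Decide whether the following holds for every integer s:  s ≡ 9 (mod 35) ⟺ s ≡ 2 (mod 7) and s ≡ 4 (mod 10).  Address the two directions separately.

[⇒] This fails: s = 9 gives 9 ≡ 9 (mod 35) but 9 ≡ 9 (mod 10), so the conjunction on the right does not hold.

[⇐] Conversely, if s ≡ 2 (mod 7) and s ≡ 4 (mod 10), then by the Chinese remainder theorem s ≡ 44 (mod 70). Since 44 ≡ 9 (mod 35) and 35 ∣ 70, we get s ≡ 9 (mod 35).

(⇒) fails; (⇐) holds.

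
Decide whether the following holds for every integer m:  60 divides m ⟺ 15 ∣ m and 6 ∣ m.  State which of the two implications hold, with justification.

[⇒] If 60 ∣ m, write m = 60q. Since 60 = 4·15, m = 15·(4q), so 15 ∣ m; and since 60 = 10·6, m = 6·(10q), so 6 ∣ m.

[⇐] This fails: take m = 30. Both 15 ∣ 30 and 6 ∣ 30, yet 30 is not a multiple of 60 (since 30 = 0·60 + 30), so 60 ∤ 30.

The forward direction holds; the converse fails.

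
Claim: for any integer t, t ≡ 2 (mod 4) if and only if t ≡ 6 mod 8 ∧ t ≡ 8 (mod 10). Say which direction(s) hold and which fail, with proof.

Only the converse holds.

(→) This fails: t = 2 gives 2 ≡ 2 (mod 4) but 2 ≡ 2 (mod 8), so the conjunction on the right does not hold.

(←) Conversely, if t ≡ 6 (mod 8) and t ≡ 8 (mod 10), then by the Chinese remainder theorem t ≡ 38 (mod 40). Since 38 ≡ 2 (mod 4) and 4 ∣ 40, we get t ≡ 2 (mod 4).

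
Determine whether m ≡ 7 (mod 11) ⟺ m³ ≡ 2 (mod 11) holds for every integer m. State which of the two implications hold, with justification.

[⇒] Suppose m ≡ 7 (mod 11). Write m = 11j + 7. Then (11j + 7)³ = 1331j³ + 2541j² + 1617j + 343 = 11(121j³ + 231j² + 147j + 31) + 2, so m³ ≡ 2 (mod 11).

[⇐] Conversely, suppose m³ ≡ 2 (mod 11). The only residue r in {0, …, 10} with r³ ≡ 2 (mod 11) is r = 7, so m ≡ 7 (mod 11).

Equivalent; both directions hold.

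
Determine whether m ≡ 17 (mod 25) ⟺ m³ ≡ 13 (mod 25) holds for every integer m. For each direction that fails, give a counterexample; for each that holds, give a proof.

The biconditional holds.

(⇐) Suppose m³ ≡ 13 (mod 25). The only residue r in {0, …, 24} with r³ ≡ 13 (mod 25) is r = 17, so m ≡ 17 (mod 25).

(⇒) Suppose m ≡ 17 (mod 25). Write m = 25j + 17. Then (25j + 17)³ = 15625j³ + 31875j² + 21675j + 4913 = 25(625j³ + 1275j² + 867j + 196) + 13, so m³ ≡ 13 (mod 25).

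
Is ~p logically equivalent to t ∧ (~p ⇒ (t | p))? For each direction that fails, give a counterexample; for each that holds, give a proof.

Neither implication holds.

Forward direction. This fails. Under p = F, t = F, the left side is true but the right side is false.

Converse. This fails. Under p = T, t = T, the left side is false but the right side is true.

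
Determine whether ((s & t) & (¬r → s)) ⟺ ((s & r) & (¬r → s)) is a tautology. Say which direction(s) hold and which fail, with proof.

(⇒) This fails. Under r = F, t = T, s = T, the left side is true but the right side is false.

(⇐) This fails. Under r = T, t = F, s = T, the left side is false but the right side is true.

Both directions fail.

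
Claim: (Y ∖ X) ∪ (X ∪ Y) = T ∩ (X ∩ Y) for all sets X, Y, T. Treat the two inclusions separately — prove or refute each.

Forward inclusion. This inclusion fails. Take X = {1}, Y = ∅, T = ∅; then 1 ∈ (Y ∖ X) ∪ (X ∪ Y) but 1 ∉ T ∩ (X ∩ Y).

Reverse inclusion. Let x ∈ T ∩ (X ∩ Y). Then x ∈ X ∩ Y ∩ T, from which x ∈ (Y ∖ X) ∪ (X ∪ Y).

Only the reverse inclusion holds.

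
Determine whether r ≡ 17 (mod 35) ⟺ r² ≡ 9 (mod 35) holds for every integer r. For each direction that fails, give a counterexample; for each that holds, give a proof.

(→) Suppose r ≡ 17 (mod 35). Write r = 35j + 17. Then (35j + 17)² = 1225j² + 1190j + 289 = 35(35j² + 34j + 8) + 9, so r² ≡ 9 (mod 35).

(←) This fails: take r = 3. Then 3² = 9 ≡ 9 (mod 35), yet 3 ≡ 3 (mod 35), not 17.

The forward direction holds; the converse fails.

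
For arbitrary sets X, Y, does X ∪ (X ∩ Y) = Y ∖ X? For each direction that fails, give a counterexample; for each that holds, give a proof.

Forward inclusion. This inclusion fails. Take X = {1}, Y = ∅; then 1 ∈ X ∪ (X ∩ Y) but 1 ∉ Y ∖ X.

Reverse inclusion. This inclusion fails. Take X = ∅, Y = {1}; then 1 ∈ Y ∖ X but 1 ∉ X ∪ (X ∩ Y).

Both inclusions fail.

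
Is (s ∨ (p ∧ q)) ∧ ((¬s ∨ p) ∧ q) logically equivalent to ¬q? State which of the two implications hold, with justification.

(⇒) fails and (⇐) fails.

Forward direction. This fails. Under q = T, s = F, p = T, the left side is true but the right side is false.

Converse. This fails. Under q = F, s = F, p = F, the left side is false but the right side is true.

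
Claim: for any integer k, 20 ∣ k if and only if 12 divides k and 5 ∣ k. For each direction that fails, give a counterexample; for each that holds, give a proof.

(⇐) Suppose 12 ∣ k and 5 ∣ k. Any common multiple of 12 and 5 is a multiple of their lcm; here gcd(12, 5) = 1, so lcm(12, 5) = 12·5 = 60, so 60 ∣ k. Since 20 ∣ 60, it follows that 20 ∣ k.

(⇒) This fails: take k = 20. Certainly 20 ∣ 20, but 12 ∤ 20.

Not equivalent: only (⇐) holds.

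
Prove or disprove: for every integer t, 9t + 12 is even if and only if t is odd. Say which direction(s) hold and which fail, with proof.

Both directions fail.

[⇒] This fails: t = 6 gives 9t + 12 = 66, which is even, but 6 is even, not odd.

[⇐] This also fails: t = 1 is odd, but 9t + 12 = 21 is odd, not even.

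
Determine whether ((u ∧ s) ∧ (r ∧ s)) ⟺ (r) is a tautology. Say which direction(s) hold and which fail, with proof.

Not equivalent: only (⇒) holds.

(⟹) Assume the antecedent. If s is true, the antecedent forces (s = T, u = T, r = T), and r holds there. If s is false, the antecedent cannot hold. Either way r holds.

(⟸) This fails. Under s = F, u = F, r = T, the left side is false but the right side is true.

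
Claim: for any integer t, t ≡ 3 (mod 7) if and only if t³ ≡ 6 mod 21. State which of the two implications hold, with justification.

(→) This fails: take t = 10. Then 10 ≡ 3 (mod 7), but 10³ = 1000 ≡ 13 (mod 21), not 6.

(←) This fails: take t = 6. Then 6³ = 216 ≡ 6 (mod 21), yet 6 ≡ 6 (mod 7), not 3.

Neither direction holds.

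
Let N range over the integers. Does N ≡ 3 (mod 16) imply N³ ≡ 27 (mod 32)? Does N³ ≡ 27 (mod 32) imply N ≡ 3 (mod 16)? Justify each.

Only the reverse direction holds.

(⟹) This fails: take N = 19. Then 19 ≡ 3 (mod 16), but 19³ = 6859 ≡ 11 (mod 32), not 27.

(⟸) Conversely, the residues r modulo 32 with r³ ≡ 27 (mod 32) are exactly {3}, and each is ≡ 3 (mod 16).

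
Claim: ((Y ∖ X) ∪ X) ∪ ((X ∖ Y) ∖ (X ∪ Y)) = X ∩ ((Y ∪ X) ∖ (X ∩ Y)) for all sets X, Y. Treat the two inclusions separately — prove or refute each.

(⊆) fails; (⊇) holds.

(⊆) This inclusion fails. Take X = ∅, Y = {1}; then 1 ∈ ((Y ∖ X) ∪ X) ∪ ((X ∖ Y) ∖ (X ∪ Y)) but 1 ∉ X ∩ ((Y ∪ X) ∖ (X ∩ Y)).

(⊇) Let x ∈ X ∩ ((Y ∪ X) ∖ (X ∩ Y)). Then x ∈ X and x ∉ Y, from which x ∈ ((Y ∖ X) ∪ X) ∪ ((X ∖ Y) ∖ (X ∪ Y)).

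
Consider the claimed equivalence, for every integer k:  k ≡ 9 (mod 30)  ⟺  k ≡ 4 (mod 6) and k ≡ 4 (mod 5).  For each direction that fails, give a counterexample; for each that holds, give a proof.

[⇒] This fails: k = 9 gives 9 ≡ 9 (mod 30) but 9 ≡ 3 (mod 6), so the conjunction on the right does not hold.

[⇐] This fails: k = 4 satisfies both congruences on the right (4 ≡ 4 mod 6 and 4 ≡ 4 mod 5) yet 4 ≡ 4 (mod 30), not 9.

(⇒) fails and (⇐) fails.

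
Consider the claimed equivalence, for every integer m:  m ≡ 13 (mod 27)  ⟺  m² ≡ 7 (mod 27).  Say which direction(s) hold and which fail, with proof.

(⟹) Suppose m ≡ 13 (mod 27). Write m = 27j + 13. Then (27j + 13)² = 729j² + 702j + 169 = 27(27j² + 26j + 6) + 7, so m² ≡ 7 (mod 27).

(⟸) This fails: take m = 14. Then 14² = 196 ≡ 7 (mod 27), yet 14 ≡ 14 (mod 27), not 13.

Not equivalent: only (⇒) holds.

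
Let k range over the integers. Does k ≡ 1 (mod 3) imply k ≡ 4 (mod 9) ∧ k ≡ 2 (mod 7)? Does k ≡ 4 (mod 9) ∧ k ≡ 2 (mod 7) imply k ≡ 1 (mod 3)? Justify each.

(⇒) This fails: k = 1 gives 1 ≡ 1 (mod 3) but 1 ≡ 1 (mod 9), so the conjunction on the right does not hold.

(⇐) Conversely, if k ≡ 4 (mod 9) and k ≡ 2 (mod 7), then by the Chinese remainder theorem k ≡ 58 (mod 63). Since 58 ≡ 1 (mod 3) and 3 ∣ 63, we get k ≡ 1 (mod 3).

(⇒) fails; (⇐) holds.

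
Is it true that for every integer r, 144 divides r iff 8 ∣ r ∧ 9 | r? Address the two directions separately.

(⇒) holds; (⇐) fails.

[⇐] This fails: take r = 72. Both 8 ∣ 72 and 9 ∣ 72, yet 72 is not a multiple of 144 (since 72 = 0·144 + 72), so 144 ∤ 72.

[⇒] If 144 ∣ r, write r = 144q. Since 144 = 18·8, r = 8·(18q), so 8 ∣ r; and since 144 = 16·9, r = 9·(16q), so 9 ∣ r.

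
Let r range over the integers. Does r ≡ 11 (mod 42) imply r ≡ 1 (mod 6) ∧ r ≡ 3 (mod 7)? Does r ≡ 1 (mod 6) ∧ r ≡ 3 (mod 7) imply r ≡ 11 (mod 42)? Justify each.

Neither implication holds.

[⇒] This fails: r = 11 gives 11 ≡ 11 (mod 42) but 11 ≡ 5 (mod 6), so the conjunction on the right does not hold.

[⇐] This fails: r = 31 satisfies both congruences on the right (31 ≡ 1 mod 6 and 31 ≡ 3 mod 7) yet 31 ≡ 31 (mod 42), not 11.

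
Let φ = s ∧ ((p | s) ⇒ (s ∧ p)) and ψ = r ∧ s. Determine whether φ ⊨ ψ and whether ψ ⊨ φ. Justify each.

(→) This fails. Under p = T, s = T, r = F, the left side is true but the right side is false.

(←) This fails. Under p = F, s = T, r = T, the left side is false but the right side is true.

Both directions fail.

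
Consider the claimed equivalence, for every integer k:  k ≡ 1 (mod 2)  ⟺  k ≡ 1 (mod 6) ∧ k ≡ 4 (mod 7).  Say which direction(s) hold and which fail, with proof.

Not equivalent: only (⇐) holds.

Forward direction. This fails: k = 1 gives 1 ≡ 1 (mod 2) but 1 ≡ 1 (mod 7), so the conjunction on the right does not hold.

Converse. If k ≡ 1 (mod 6) and k ≡ 4 (mod 7), then by the Chinese remainder theorem k ≡ 25 (mod 42). Since 25 ≡ 1 (mod 2) and 2 ∣ 42, we get k ≡ 1 (mod 2).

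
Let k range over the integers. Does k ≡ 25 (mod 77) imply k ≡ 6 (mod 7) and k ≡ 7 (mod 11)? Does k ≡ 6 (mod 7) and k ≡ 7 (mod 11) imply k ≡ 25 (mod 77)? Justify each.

Both directions fail.

(⟹) This fails: k = 25 gives 25 ≡ 25 (mod 77) but 25 ≡ 4 (mod 7), so the conjunction on the right does not hold.

(⟸) This fails: k = 62 satisfies both congruences on the right (62 ≡ 6 mod 7 and 62 ≡ 7 mod 11) yet 62 ≡ 62 (mod 77), not 25.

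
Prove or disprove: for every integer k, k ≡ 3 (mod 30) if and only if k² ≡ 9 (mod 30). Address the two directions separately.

(⇒) holds; (⇐) fails.

(→) Suppose k ≡ 3 (mod 30). Write k = 30j + 3. Then (30j + 3)² = 900j² + 180j + 9 = 30(30j² + 6j) + 9, so k² ≡ 9 (mod 30).

(←) This fails: take k = 27. Then 27² = 729 ≡ 9 (mod 30), yet 27 ≡ 27 (mod 30), not 3.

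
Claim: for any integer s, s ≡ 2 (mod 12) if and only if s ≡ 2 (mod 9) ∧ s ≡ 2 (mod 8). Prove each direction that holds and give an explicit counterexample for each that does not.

[⇒] This fails: s = 38 gives 38 ≡ 2 (mod 12) but 38 ≡ 6 (mod 8), so the conjunction on the right does not hold.

[⇐] Conversely, if s ≡ 2 (mod 9) and s ≡ 2 (mod 8), then by the Chinese remainder theorem s ≡ 2 (mod 72). Since 2 ≡ 2 (mod 12) and 12 ∣ 72, we get s ≡ 2 (mod 12).

The forward direction fails; the converse holds.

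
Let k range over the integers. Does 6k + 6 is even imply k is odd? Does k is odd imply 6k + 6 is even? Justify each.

Forward direction. This fails: take k = 0. Then 6k + 6 = 6, which is even, yet k = 0 is even, not odd.

Converse. Suppose k is odd. Since 6 is even, 6k is even for every k, so 6k + 6 has the same parity as 6, which is even. Hence 6k + 6 is even.

The forward direction fails; the converse holds.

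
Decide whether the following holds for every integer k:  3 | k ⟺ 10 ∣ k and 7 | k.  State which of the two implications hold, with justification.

Neither implication holds.

(⇒) This fails: take k = 3. Certainly 3 ∣ 3, but 10 ∤ 3.

(⇐) This fails: take k = 70. Both 10 ∣ 70 and 7 ∣ 70, yet 70 is not a multiple of 3 (since 70 = 23·3 + 1), so 3 ∤ 70.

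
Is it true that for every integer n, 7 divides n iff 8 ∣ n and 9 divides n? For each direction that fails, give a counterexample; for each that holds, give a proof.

(⇒) fails and (⇐) fails.

(→) This fails: take n = 7. Certainly 7 ∣ 7, but 8 ∤ 7.

(←) This fails: take n = 72. Both 8 ∣ 72 and 9 ∣ 72, yet 72 is not a multiple of 7 (since 72 = 10·7 + 2), so 7 ∤ 72.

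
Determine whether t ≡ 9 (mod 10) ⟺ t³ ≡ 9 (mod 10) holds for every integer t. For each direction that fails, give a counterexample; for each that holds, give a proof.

(⇐) Suppose t³ ≡ 9 (mod 10). The only residue r in {0, …, 9} with r³ ≡ 9 (mod 10) is r = 9, so t ≡ 9 (mod 10).

(⇒) Suppose t ≡ 9 (mod 10). Write t = 10j + 9. Then (10j + 9)³ = 1000j³ + 2700j² + 2430j + 729 = 10(100j³ + 270j² + 243j + 72) + 9, so t³ ≡ 9 (mod 10).

Both implications hold.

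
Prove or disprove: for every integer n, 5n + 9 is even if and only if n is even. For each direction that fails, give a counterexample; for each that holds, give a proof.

Both directions fail.

(⇒) This fails: n = 5 gives 5n + 9 = 34, which is even, but 5 is odd, not even.

(⇐) This also fails: n = 6 is even, but 5n + 9 = 39 is odd, not even.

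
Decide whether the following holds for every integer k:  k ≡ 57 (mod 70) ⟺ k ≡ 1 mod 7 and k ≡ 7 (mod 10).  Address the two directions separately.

(⟹) Suppose k ≡ 57 (mod 70); write k = 70j + 57. Since 7 ∣ 70, reducing mod 7 gives k ≡ 57 ≡ 1 (mod 7); since 10 ∣ 70, reducing mod 10 gives k ≡ 57 ≡ 7 (mod 10).

(⟸) Conversely, if k ≡ 1 (mod 7) and k ≡ 7 (mod 10), then by the Chinese remainder theorem k ≡ 57 (mod 70). This is exactly k ≡ 57 (mod 70).

Both implications hold.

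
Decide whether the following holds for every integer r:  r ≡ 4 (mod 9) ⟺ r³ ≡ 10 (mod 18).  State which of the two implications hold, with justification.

(⇒) fails and (⇐) fails.

(⇒) This fails: take r = 13. Then 13 ≡ 4 (mod 9), but 13³ = 2197 ≡ 1 (mod 18), not 10.

(⇐) This fails: take r = 10. Then 10³ = 1000 ≡ 10 (mod 18), yet 10 ≡ 1 (mod 9), not 4.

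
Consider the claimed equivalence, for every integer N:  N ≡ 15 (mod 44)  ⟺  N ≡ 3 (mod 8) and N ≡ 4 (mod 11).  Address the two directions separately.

Not equivalent: only (⇐) holds.

[⇒] This fails: N = 15 gives 15 ≡ 15 (mod 44) but 15 ≡ 7 (mod 8), so the conjunction on the right does not hold.

[⇐] Conversely, if N ≡ 3 (mod 8) and N ≡ 4 (mod 11), then by the Chinese remainder theorem N ≡ 59 (mod 88). Since 59 ≡ 15 (mod 44) and 44 ∣ 88, we get N ≡ 15 (mod 44).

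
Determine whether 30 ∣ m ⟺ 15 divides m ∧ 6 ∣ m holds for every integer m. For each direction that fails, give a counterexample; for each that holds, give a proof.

(⟹) If 30 ∣ m, write m = 30q. Since 30 = 2·15, m = 15·(2q), so 15 ∣ m; and since 30 = 5·6, m = 6·(5q), so 6 ∣ m.

(⟸) Suppose 15 ∣ m and 6 ∣ m. Any common multiple of 15 and 6 is a multiple of their lcm; here lcm(15, 6) = 15·6/gcd(15, 6) = 90/3 = 30, so 30 ∣ m.

The biconditional holds.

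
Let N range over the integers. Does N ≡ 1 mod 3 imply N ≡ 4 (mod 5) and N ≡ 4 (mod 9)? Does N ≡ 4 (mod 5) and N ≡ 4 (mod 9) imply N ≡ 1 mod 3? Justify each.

(⇒) fails; (⇐) holds.

[⇐] If N ≡ 4 (mod 5) and N ≡ 4 (mod 9), then by the Chinese remainder theorem N ≡ 4 (mod 45). Since 4 ≡ 1 (mod 3) and 3 ∣ 45, we get N ≡ 1 (mod 3).

[⇒] This fails: N = 1 gives 1 ≡ 1 (mod 3) but 1 ≡ 1 (mod 5), so the conjunction on the right does not hold.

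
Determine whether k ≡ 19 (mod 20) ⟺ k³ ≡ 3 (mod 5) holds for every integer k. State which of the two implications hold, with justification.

(⟹) This fails: take k = 19. Then 19 ≡ 19 (mod 20), but 19³ = 6859 ≡ 4 (mod 5), not 3.

(⟸) This fails: take k = 2. Then 2³ = 8 ≡ 3 (mod 5), yet 2 ≡ 2 (mod 20), not 19.

Both directions fail.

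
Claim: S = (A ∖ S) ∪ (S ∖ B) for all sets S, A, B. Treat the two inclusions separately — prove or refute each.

(⊆) This inclusion fails. Take S = {1}, A = ∅, B = {1}; then 1 ∈ S but 1 ∉ (A ∖ S) ∪ (S ∖ B).

(⊇) This inclusion fails. Take S = ∅, A = {1}, B = ∅; then 1 ∈ (A ∖ S) ∪ (S ∖ B) but 1 ∉ S.

Neither inclusion holds.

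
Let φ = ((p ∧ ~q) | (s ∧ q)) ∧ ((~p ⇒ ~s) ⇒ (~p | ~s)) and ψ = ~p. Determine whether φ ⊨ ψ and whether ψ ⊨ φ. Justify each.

Forward direction. This fails. Under q = F, s = F, p = T, the left side is true but the right side is false.

Converse. This fails. Under q = F, s = F, p = F, the left side is false but the right side is true.

(⇒) fails and (⇐) fails.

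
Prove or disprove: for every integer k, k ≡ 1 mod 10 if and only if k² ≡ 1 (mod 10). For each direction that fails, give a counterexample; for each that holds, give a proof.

(←) This fails: take k = 9. Then 9² = 81 ≡ 1 (mod 10), yet 9 ≡ 9 (mod 10), not 1.

(→) Suppose k ≡ 1 mod 10. Write k = 10j + 1. Then (10j + 1)² = 100j² + 20j + 1 = 10(10j² + 2j) + 1, so k² ≡ 1 (mod 10).

The forward direction holds; the converse fails.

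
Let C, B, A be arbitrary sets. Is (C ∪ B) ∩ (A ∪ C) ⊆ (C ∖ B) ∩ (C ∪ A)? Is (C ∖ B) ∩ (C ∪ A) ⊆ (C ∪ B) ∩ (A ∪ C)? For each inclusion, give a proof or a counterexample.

The sets are not equal: only the reverse inclusion holds.

(⟹) This inclusion fails. Take C = {1}, B = {1}, A = ∅; then 1 ∈ (C ∪ B) ∩ (A ∪ C) but 1 ∉ (C ∖ B) ∩ (C ∪ A).

(⟸) Let x ∈ (C ∖ B) ∩ (C ∪ A). Then either x ∈ C and x ∉ B, A; or x ∈ C ∩ A and x ∉ B. In each case x ∈ (C ∪ B) ∩ (A ∪ C), so (C ∖ B) ∩ (C ∪ A) ⊆ (C ∪ B) ∩ (A ∪ C).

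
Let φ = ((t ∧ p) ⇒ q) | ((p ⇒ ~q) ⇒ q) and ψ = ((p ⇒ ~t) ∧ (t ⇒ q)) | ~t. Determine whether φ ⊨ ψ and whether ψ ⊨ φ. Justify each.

Only the converse holds.

(→) This fails. Under q = F, t = T, p = F, the left side is true but the right side is false.

(←) Assume the antecedent. If q is true, ((t ∧ p) ⇒ q) | ((p ⇒ ~q) ⇒ q) reduces to true regardless of the other variables. If q is false, the antecedent forces (q = F, t = F, p = F) or (q = F, t = F, p = T), and ((t ∧ p) ⇒ q) | ((p ⇒ ~q) ⇒ q) holds there. Either way ((t ∧ p) ⇒ q) | ((p ⇒ ~q) ⇒ q) holds.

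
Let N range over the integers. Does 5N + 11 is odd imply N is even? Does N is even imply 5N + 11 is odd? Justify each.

Converse. Suppose N is even; write N = 2j. Then 5N + 11 = 5·(2j) + 11 = 2·5j + 11, which is odd.

Forward direction. Suppose 5N + 11 is odd. Since 5 is odd, 5N and N have the same parity, so 5N + 11 ≡ N + 11 (mod 2). As 11 is odd, 5N + 11 is odd exactly when N is even. Thus N is even.

Both directions hold; the statement is true.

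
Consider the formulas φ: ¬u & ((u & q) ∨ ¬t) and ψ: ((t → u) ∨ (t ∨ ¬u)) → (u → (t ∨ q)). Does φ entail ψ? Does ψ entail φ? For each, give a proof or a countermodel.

(⇒) Assume the antecedent. If q is true, the consequent reduces to true regardless of the other variables. If q is false, the antecedent forces (q = F, t = F, u = F), and the consequent holds there. Either way the consequent holds.

(⇐) This fails. Under q = F, t = T, u = F, the left side is false but the right side is true.

Only the forward implication holds.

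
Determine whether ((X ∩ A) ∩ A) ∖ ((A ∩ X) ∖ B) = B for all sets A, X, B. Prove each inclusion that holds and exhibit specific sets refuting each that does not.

Forward inclusion. Let x ∈ ((X ∩ A) ∩ A) ∖ ((A ∩ X) ∖ B). Then x ∈ A ∩ X ∩ B, from which x ∈ B.

Reverse inclusion. This inclusion fails. Take A = ∅, X = ∅, B = {1}; then 1 ∈ B but 1 ∉ ((X ∩ A) ∩ A) ∖ ((A ∩ X) ∖ B).

Only the forward inclusion holds.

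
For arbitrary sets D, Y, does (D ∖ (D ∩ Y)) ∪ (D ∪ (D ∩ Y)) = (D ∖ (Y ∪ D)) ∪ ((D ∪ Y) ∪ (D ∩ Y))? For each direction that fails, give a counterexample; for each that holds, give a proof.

Only the forward inclusion holds.

Forward inclusion. Let x ∈ (D ∖ (D ∩ Y)) ∪ (D ∪ (D ∩ Y)). Then either x ∈ D and x ∉ Y; or x ∈ D ∩ Y. In each case x ∈ (D ∖ (Y ∪ D)) ∪ ((D ∪ Y) ∪ (D ∩ Y)), so (D ∖ (D ∩ Y)) ∪ (D ∪ (D ∩ Y)) ⊆ (D ∖ (Y ∪ D)) ∪ ((D ∪ Y) ∪ (D ∩ Y)).

Reverse inclusion. This inclusion fails. Take D = ∅, Y = {1}; then 1 ∈ (D ∖ (Y ∪ D)) ∪ ((D ∪ Y) ∪ (D ∩ Y)) but 1 ∉ (D ∖ (D ∩ Y)) ∪ (D ∪ (D ∩ Y)).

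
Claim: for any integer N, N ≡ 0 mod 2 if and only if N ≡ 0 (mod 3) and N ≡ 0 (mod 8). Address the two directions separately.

(→) This fails: N = 2 gives 2 ≡ 0 (mod 2) but 2 ≡ 2 (mod 3), so the conjunction on the right does not hold.

(←) Conversely, if N ≡ 0 (mod 3) and N ≡ 0 (mod 8), then by the Chinese remainder theorem N ≡ 0 (mod 24). Since 0 ≡ 0 (mod 2) and 2 ∣ 24, we get N ≡ 0 (mod 2).

Not equivalent: only (⇐) holds.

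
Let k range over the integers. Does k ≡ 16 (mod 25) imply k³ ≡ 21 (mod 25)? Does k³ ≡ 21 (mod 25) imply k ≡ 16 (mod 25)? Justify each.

(→) Suppose k ≡ 16 (mod 25). Write k = 25j + 16. Then (25j + 16)³ = 15625j³ + 30000j² + 19200j + 4096 = 25(625j³ + 1200j² + 768j + 163) + 21, so k³ ≡ 21 (mod 25).

(←) Conversely, suppose k³ ≡ 21 (mod 25). The only residue r in {0, …, 24} with r³ ≡ 21 (mod 25) is r = 16, so k ≡ 16 (mod 25).

Both directions hold; the statement is true.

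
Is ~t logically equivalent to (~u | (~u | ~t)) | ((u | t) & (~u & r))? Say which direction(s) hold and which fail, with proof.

(⟸) This fails. Under r = F, u = F, t = T, the left side is false but the right side is true.

(⟹) Assume the antecedent. If r is true, the antecedent forces (r = T, u = F, t = F) or (r = T, u = T, t = F), and the consequent holds there. If r is false, the antecedent forces (r = F, u = F, t = F) or (r = F, u = T, t = F), and the consequent holds there. Either way the consequent holds.

Not equivalent: only (⇒) holds.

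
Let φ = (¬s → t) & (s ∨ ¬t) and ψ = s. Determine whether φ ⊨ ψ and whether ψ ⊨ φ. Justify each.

(→) Assume the antecedent. If s is true, s reduces to true regardless of the other variables. If s is false, the antecedent cannot hold. Either way s holds.

(←) Assume the antecedent. If s is true, (¬s → t) & (s ∨ ¬t) reduces to true regardless of the other variables. If s is false, the antecedent cannot hold. Either way (¬s → t) & (s ∨ ¬t) holds.

Equivalent; both directions hold.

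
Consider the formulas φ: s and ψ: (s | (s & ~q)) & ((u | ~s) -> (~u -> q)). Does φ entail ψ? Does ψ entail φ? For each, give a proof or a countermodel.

Forward direction. Assume the antecedent. If s is true, the consequent reduces to true regardless of the other variables. If s is false, the antecedent cannot hold. Either way the consequent holds.

Converse. Assume the antecedent. If s is true, s reduces to true regardless of the other variables. If s is false, the antecedent cannot hold. Either way s holds.

The biconditional holds.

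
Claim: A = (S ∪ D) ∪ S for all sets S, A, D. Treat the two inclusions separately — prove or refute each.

(⟹) This inclusion fails. Take S = ∅, A = {1}, D = ∅; then 1 ∈ A but 1 ∉ (S ∪ D) ∪ S.

(⟸) This inclusion fails. Take S = {1}, A = ∅, D = ∅; then 1 ∈ (S ∪ D) ∪ S but 1 ∉ A.

Neither inclusion holds.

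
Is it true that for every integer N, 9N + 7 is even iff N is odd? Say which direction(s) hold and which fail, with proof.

(⇒) Suppose 9N + 7 is even. Since 9 is odd, 9N and N have the same parity, so 9N + 7 ≡ N + 7 (mod 2). As 7 is odd, 9N + 7 is even exactly when N is odd. Thus N is odd.

(⇐) Conversely, suppose N is odd; write N = 2j + 1. Then 9N + 7 = 9·(2j + 1) + 7 = 2·9j + 16, which is even.

Both implications hold.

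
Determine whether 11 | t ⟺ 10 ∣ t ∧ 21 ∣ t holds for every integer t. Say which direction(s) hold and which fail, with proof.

[⇒] This fails: take t = 11. Certainly 11 ∣ 11, but 10 ∤ 11.

[⇐] This fails: take t = 210. Both 10 ∣ 210 and 21 ∣ 210, yet 210 is not a multiple of 11 (since 210 = 19·11 + 1), so 11 ∤ 210.

Neither direction holds.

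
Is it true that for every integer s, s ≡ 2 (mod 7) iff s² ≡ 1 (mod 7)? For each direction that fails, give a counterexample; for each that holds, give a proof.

Neither direction holds.

(⟹) This fails: take s = 2. Then 2 ≡ 2 (mod 7), but 2² = 4 ≡ 4 (mod 7), not 1.

(⟸) This fails: take s = 1. Then 1² = 1 ≡ 1 (mod 7), yet 1 ≡ 1 (mod 7), not 2.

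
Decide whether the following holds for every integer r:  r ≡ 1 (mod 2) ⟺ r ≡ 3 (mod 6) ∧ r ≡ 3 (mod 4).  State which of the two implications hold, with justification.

(→) This fails: r = 1 gives 1 ≡ 1 (mod 2) but 1 ≡ 1 (mod 6), so the conjunction on the right does not hold.

(←) Conversely, if r ≡ 3 (mod 6) and r ≡ 3 (mod 4), then by the Chinese remainder theorem r ≡ 3 (mod 12). Since 3 ≡ 1 (mod 2) and 2 ∣ 12, we get r ≡ 1 (mod 2).

Not equivalent: only (⇐) holds.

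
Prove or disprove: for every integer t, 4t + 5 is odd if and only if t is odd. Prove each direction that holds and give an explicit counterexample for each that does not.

[⇐] Suppose t is odd. Since 4 is even, 4t is even for every t, so 4t + 5 has the same parity as 5, which is odd. Hence 4t + 5 is odd.

[⇒] This fails: take t = 0. Then 4t + 5 = 5, which is odd, yet t = 0 is even, not odd.

Not equivalent: only (⇐) holds.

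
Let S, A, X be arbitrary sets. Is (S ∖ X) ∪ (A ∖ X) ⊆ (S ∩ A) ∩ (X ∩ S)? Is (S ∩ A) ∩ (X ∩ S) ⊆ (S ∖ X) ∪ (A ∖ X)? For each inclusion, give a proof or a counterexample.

Both inclusions fail.

(⟹) This inclusion fails. Take S = {1}, A = ∅, X = ∅; then 1 ∈ (S ∖ X) ∪ (A ∖ X) but 1 ∉ (S ∩ A) ∩ (X ∩ S).

(⟸) This inclusion fails. Take S = {1}, A = {1}, X = {1}; then 1 ∈ (S ∩ A) ∩ (X ∩ S) but 1 ∉ (S ∖ X) ∪ (A ∖ X).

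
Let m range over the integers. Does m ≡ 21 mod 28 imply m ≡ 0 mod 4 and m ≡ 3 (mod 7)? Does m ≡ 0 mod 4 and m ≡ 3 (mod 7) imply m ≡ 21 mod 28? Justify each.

(⟹) This fails: m = 21 gives 21 ≡ 21 (mod 28) but 21 ≡ 1 (mod 4), so the conjunction on the right does not hold.

(⟸) This fails: m = 24 satisfies both congruences on the right (24 ≡ 0 mod 4 and 24 ≡ 3 mod 7) yet 24 ≡ 24 (mod 28), not 21.

(⇒) fails and (⇐) fails.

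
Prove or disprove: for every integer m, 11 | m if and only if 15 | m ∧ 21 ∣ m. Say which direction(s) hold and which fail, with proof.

Neither implication holds.

(⟹) This fails: take m = 11. Certainly 11 ∣ 11, but 15 ∤ 11.

(⟸) This fails: take m = 105. Both 15 ∣ 105 and 21 ∣ 105, yet 105 is not a multiple of 11 (since 105 = 9·11 + 6), so 11 ∤ 105.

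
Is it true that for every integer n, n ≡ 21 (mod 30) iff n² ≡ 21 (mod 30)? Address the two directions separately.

Only the forward direction holds.

(→) Suppose n ≡ 21 (mod 30). Write n = 30j + 21. Then (30j + 21)² = 900j² + 1260j + 441 = 30(30j² + 42j + 14) + 21, so n² ≡ 21 (mod 30).

(←) This fails: take n = 9. Then 9² = 81 ≡ 21 (mod 30), yet 9 ≡ 9 (mod 30), not 21.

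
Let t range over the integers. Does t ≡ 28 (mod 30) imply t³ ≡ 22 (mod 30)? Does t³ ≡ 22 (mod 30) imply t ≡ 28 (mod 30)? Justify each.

Forward direction. Suppose t ≡ 28 (mod 30). Write t = 30j + 28. Then (30j + 28)³ = 27000j³ + 75600j² + 70560j + 21952 = 30(900j³ + 2520j² + 2352j + 731) + 22, so t³ ≡ 22 (mod 30).

Converse. Suppose t³ ≡ 22 (mod 30). The only residue r in {0, …, 29} with r³ ≡ 22 (mod 30) is r = 28, so t ≡ 28 (mod 30).

Both directions hold; the statement is true.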